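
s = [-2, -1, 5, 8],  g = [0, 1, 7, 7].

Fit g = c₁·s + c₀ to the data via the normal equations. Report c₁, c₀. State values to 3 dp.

The normal system AᵀA·[c₁, c₀]ᵀ = Aᵀg is [[94, 10]; [10, 4]]·[c₁, c₀]ᵀ = [90, 15]ᵀ.
Eliminating c₀: 4·(row 1) − 10·(row 2) gives 276·c₁ = 4·90 − 10·15 = 210, so c₁ = 35/46.
Then c₀ = (15 − 10·(35/46))/4 = 85/46.

c₁ = 0.761, c₀ = 1.848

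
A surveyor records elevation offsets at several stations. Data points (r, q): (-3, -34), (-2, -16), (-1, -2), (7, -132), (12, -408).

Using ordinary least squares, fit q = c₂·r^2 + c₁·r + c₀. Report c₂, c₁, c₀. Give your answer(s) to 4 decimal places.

c₂ = -3.0429, c₁ = 2.3665, c₀ = 1.4250

The normal system MᵀM·[c₂, c₁, c₀]ᵀ = Mᵀq is [[23235, 2035, 207]; [2035, 207, 13]; [207, 13, 5]]·[c₂, c₁, c₀]ᵀ = [-65592, -5684, -592]ᵀ.
Inverting the 3×3 Gram matrix, [c₂, c₁, c₀]ᵀ = [-1139592/374503, 886266/374503, 533662/374503]ᵀ.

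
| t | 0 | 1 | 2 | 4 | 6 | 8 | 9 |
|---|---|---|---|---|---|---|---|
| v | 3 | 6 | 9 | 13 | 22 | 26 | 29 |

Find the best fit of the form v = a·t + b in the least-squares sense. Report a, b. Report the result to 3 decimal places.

The normal equations are: 202·a + 30·b = 677;  30·a + 7·b = 108.
(Σt·t = 202, Σt = 30, Σ1 = 7, Σt·v = 677, Σv = 108.)
Determinant 202·7 − 30² = 514.
a = (677·7 − 30·108)/514 = 1499/514; b = (202·108 − 30·677)/514 = 753/257.

a = 2.916, b = 2.930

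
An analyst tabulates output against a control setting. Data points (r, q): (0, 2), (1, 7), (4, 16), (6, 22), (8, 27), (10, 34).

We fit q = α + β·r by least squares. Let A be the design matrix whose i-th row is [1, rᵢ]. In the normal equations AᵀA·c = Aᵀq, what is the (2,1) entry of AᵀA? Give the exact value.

29

Row 2 ↔ basis r, column 1 ↔ basis 1, so (AᵀA)_{2,1} = Σᵢ r = (0)·(1) + (1)·(1) + (4)·(1) + (6)·(1) + (8)·(1) + (10)·(1) = 29.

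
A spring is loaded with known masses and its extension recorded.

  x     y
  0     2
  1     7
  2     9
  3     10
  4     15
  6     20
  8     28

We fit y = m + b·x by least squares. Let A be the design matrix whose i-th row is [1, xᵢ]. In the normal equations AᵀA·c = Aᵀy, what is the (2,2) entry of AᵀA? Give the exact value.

130

Row 2 ↔ basis x, column 2 ↔ basis x, so (AᵀA)_{2,2} = Σᵢ (x)·(x) = (0)·(0) + (1)·(1) + (2)·(2) + (3)·(3) + (4)·(4) + (6)·(6) + (8)·(8) = 130.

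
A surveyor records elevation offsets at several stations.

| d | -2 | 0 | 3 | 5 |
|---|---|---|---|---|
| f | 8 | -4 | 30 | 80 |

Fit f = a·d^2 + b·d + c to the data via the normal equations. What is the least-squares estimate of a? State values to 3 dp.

Forming MᵀM = [[722, 144, 38]; [144, 38, 6]; [38, 6, 4]] and Mᵀf = [2302, 474, 114]ᵀ gives MᵀM·[a, b, c]ᵀ = Mᵀf.
Row-reducing yields a = 31/10, b = 333/290, c = -155/58.

a = 3.100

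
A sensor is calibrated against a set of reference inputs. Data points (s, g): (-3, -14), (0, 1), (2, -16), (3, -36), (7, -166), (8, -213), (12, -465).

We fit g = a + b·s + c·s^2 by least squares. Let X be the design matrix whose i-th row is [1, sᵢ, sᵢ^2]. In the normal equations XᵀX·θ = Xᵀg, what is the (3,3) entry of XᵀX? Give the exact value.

Row 3 ↔ basis s^2, column 3 ↔ basis s^2, so (XᵀX)_{3,3} = Σᵢ (s^2)·(s^2) = (9)·(9) + (0)·(0) + (4)·(4) + (9)·(9) + (49)·(49) + (64)·(64) + (144)·(144) = 27411.

27411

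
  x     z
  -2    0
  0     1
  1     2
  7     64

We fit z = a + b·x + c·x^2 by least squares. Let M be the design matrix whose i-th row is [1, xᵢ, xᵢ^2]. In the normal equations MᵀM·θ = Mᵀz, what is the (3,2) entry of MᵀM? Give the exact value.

Row 3 ↔ basis x^2, column 2 ↔ basis x, so (MᵀM)_{3,2} = Σᵢ (x^2)·(x) = (4)·(-2) + (0)·(0) + (1)·(1) + (49)·(7) = 336.

336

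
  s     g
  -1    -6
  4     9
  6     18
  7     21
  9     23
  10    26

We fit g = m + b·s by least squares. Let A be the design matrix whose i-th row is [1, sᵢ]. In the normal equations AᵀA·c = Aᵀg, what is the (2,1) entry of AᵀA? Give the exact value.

Row 2 ↔ basis s, column 1 ↔ basis 1, so (AᵀA)_{2,1} = Σᵢ s = (-1)·(1) + (4)·(1) + (6)·(1) + (7)·(1) + (9)·(1) + (10)·(1) = 35.

35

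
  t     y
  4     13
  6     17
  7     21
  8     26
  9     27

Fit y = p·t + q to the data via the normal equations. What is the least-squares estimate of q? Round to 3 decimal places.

q = 0.216

With design matrix X, XᵀX = [[246, 34]; [34, 5]] and Xᵀy = [752, 104]ᵀ.
det = 246·5 − 34² = 74.
p = (752·5 − 34·104)/74 = 112/37; q = (246·104 − 34·752)/74 = 8/37.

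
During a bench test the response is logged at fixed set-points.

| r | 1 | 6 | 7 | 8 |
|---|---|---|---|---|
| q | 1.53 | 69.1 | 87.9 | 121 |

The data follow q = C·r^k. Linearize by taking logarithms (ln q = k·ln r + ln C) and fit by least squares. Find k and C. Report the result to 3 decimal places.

Linearized form: ln q = k·ln r + ln C. From the 4 transformed points,
AᵀA = [[11.3210, 5.8171]; [5.8171, 4]], rhs = [26.2719, 13.9328]ᵀ  (here Σln r = 5.8171, Σ(ln r)² = 11.3210, Σln q = 13.9328, Σln r·ln q = 26.2719).
Δ = 11.3210·4 − (5.8171)² = 11.4454; k = (26.2719·4 − 5.8171·13.9328)/11.4454 = 2.10032, ln C = (11.3210·13.9328 − 5.8171·26.2719)/11.4454 = 0.42875, so C = exp(0.42875) = 1.53533.

k = 2.100, C = 1.535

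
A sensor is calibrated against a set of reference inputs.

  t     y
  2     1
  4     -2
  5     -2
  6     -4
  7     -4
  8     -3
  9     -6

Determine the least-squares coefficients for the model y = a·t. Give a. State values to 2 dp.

Sums needed: Σt·t = 275.
And Σt·y = -146.
So AᵀA·[a]ᵀ = Aᵀy: [[275]]·[a]ᵀ = [-146]ᵀ.
Hence a = -146 / 275 ≈ -0.530909.

a = -0.53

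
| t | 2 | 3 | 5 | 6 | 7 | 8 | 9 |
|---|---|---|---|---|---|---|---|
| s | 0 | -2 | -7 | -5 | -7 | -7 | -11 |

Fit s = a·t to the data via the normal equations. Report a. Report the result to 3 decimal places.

a = -1.026

Compute the Gram sums: Σt·t = 268.
For Mᵀs: Σt·s = -275.
MᵀM·[a]ᵀ = Mᵀs becomes [[268]]·[a]ᵀ = [-275]ᵀ.
a = (-275)/268 = -1.02612.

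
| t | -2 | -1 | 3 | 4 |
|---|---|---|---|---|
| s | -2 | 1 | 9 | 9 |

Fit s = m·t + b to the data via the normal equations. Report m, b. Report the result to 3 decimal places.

m = 1.885, b = 2.365

Normal-equation sums: Σt·t = 30, Σt = 4, Σ1 = 4.
For Xᵀs: Σt·s = 66, Σs = 17.
So XᵀX·[m, b]ᵀ = Xᵀs: [[30, 4]; [4, 4]]·[m, b]ᵀ = [66, 17]ᵀ.
Determinant 30·4 − 4² = 104.
m = (66·4 − 4·17)/104 = 49/26; b = (30·17 − 4·66)/104 = 123/52.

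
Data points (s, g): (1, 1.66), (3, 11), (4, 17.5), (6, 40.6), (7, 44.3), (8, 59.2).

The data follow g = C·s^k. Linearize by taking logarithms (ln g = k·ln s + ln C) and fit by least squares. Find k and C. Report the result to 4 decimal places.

Taking logs, ln g = k·ln s + ln C, so regress ln g on ln s.
AᵀA = [[14.4498, 8.3020]; [8.3020, 6]], rhs = [29.1014, 17.3426]ᵀ  (here Σln s = 8.3020, Σ(ln s)² = 14.4498, Σln g = 17.3426, Σln s·ln g = 29.1014).
Δ = 14.4498·6 − (8.3020)² = 17.7753; k = (29.1014·6 − 8.3020·17.3426)/17.7753 = 1.72318, ln C = (14.4498·17.3426 − 8.3020·29.1014)/17.7753 = 0.50612, so C = exp(0.50612) = 1.65885.

k = 1.7232, C = 1.6588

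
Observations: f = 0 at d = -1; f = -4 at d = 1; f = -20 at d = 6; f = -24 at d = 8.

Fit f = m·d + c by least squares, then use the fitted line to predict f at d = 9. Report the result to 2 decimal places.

From the data, Σd·d = 102, Σd = 14, Σ1 = 4.
Right-hand side: Σd·f = -316, Σf = -48.
AᵀA·[m, c]ᵀ = Aᵀf becomes [[102, 14]; [14, 4]]·[m, c]ᵀ = [-316, -48]ᵀ.
Determinant 102·4 − 14² = 212.
m = ((-316)·4 − 14·(-48))/212 = -148/53; c = (102·(-48) − 14·(-316))/212 = -118/53.
At d = 9: f̂ = (-148/53)·(9) + (-118/53)·(1) = -1450/53.

f̂ = -27.36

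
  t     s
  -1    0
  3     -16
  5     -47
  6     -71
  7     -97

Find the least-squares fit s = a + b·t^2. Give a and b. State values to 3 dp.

a = 2.367, b = -2.024

Setting ∂/∂a … = 0 gives: 5·a + 120·b = -231;  120·a + 4404·b = -8628.
Eliminating b: 4404·(row 1) − 120·(row 2) gives 7620·a = 4404·(-231) − 120·(-8628) = 18036, so a = 1503/635.
Then b = ((-8628) − 120·(1503/635))/4404 = -257/127.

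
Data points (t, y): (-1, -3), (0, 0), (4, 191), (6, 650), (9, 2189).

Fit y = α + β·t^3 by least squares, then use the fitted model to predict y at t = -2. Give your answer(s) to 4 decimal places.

Entries of XᵀX: Σ1 = 5, Σt^3 = 1008, Σt^3·t^3 = 582194.
Right-hand side: Σy = 3027, Σt^3·y = 1748408.
Determinant 5·582194 − 1008² = 1894906.
α = (3027·582194 − 1008·1748408)/1894906 = -47013/947453; β = (5·1748408 − 1008·3027)/1894906 = 2845412/947453.
At t = -2: ŷ = (-47013/947453)·(1) + (2845412/947453)·(-8) = -22810309/947453.

ŷ = -24.0754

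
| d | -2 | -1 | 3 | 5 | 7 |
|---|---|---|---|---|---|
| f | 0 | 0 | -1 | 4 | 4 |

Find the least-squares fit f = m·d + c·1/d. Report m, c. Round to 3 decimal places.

m = 0.587, c = -1.335

Normal-equation sums: Σd·d = 88, Σd·1/d = 5, Σ1/d·1/d = 62689/44100.
Moment sums: Σd·f = 45, Σ1/d·f = 109/105.
Normal equations: [[88, 5]; [5, 62689/44100]]·[m, c]ᵀ = [45, 109/105]ᵀ.
Eliminating c: (62689/44100)·(row 1) − 5·(row 2) gives (1103533/11025)·m = (62689/44100)·45 − 5·(109/105) = 172807/2940, so m = 2592105/4414132.
Then c = ((109/105) − 5·(2592105/4414132))/(62689/44100) = -1473465/1103533.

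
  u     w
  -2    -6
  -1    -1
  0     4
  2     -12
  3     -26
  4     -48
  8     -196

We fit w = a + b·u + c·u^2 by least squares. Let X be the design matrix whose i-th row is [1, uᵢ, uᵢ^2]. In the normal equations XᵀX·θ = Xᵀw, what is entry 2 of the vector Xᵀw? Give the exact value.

Entry 2 ↔ basis u, so (Xᵀw)_{2} = Σᵢ (u)·wᵢ = (-2)·(-6) + (-1)·(-1) + (0)·(4) + (2)·(-12) + (3)·(-26) + (4)·(-48) + (8)·(-196) = -1849.

-1849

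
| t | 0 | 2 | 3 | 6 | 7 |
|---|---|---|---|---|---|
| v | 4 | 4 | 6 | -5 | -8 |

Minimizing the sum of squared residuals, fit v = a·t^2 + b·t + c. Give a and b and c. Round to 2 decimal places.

a = -0.49, b = 1.66, c = 3.87

Compute the Gram sums: Σt^2·t^2 = 3794, Σt^2·t = 594, Σt^2 = 98, Σt·t = 98, Σt = 18, Σ1 = 5.
For Aᵀv: Σt^2·v = -502, Σt·v = -60, Σv = 1.
AᵀA·[a, b, c]ᵀ = Aᵀv becomes [[3794, 594, 98]; [594, 98, 18]; [98, 18, 5]]·[a, b, c]ᵀ = [-502, -60, 1]ᵀ.
Solving the 3×3 system (Gaussian elimination) gives a = -2471/5016, b = 2781/1672, c = 2425/627.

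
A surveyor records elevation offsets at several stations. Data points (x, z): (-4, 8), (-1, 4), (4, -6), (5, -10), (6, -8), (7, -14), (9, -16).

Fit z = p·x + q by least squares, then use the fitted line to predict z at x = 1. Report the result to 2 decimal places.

ẑ = -0.80

Compute the Gram sums: Σx·x = 224, Σx = 26, Σ1 = 7.
For Aᵀz: Σx·z = -400, Σz = -42.
Eliminating q: 7·(row 1) − 26·(row 2) gives 892·p = 7·(-400) − 26·(-42) = -1708, so p = -427/223.
Then q = ((-42) − 26·(-427/223))/7 = 248/223.
At x = 1: ẑ = (-427/223)·(1) + (248/223)·(1) = -179/223.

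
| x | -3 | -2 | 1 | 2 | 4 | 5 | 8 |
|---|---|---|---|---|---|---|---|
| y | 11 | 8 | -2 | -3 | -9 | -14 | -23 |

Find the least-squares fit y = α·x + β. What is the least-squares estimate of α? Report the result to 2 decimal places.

α = -3.06

Forming MᵀM = [[123, 15]; [15, 7]] and Mᵀy = [-347, -32]ᵀ gives MᵀM·[α, β]ᵀ = Mᵀy.
Δ = 123·7 − 15² = 636.
α = ((-347)·7 − 15·(-32))/636 = -1949/636; β = (123·(-32) − 15·(-347))/636 = 423/212.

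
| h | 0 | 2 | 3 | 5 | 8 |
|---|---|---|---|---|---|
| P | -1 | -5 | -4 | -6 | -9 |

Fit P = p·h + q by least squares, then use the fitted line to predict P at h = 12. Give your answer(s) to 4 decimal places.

P̂ = -12.6774

The normal equations are: 102·p + 18·q = -124;  18·p + 5·q = -25.
(Σh·h = 102, Σh = 18, Σ1 = 5, Σh·P = -124, ΣP = -25.)
det = 102·5 − 18² = 186.
p = ((-124)·5 − 18·(-25))/186 = -85/93; q = (102·(-25) − 18·(-124))/186 = -53/31.
At h = 12: P̂ = (-85/93)·(12) + (-53/31)·(1) = -393/31.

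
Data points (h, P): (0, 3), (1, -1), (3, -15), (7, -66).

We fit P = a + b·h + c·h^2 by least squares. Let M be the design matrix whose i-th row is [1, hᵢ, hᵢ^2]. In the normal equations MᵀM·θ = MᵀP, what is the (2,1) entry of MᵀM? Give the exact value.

11

Row 2 ↔ basis h, column 1 ↔ basis 1, so (MᵀM)_{2,1} = Σᵢ h = (0)·(1) + (1)·(1) + (3)·(1) + (7)·(1) = 11.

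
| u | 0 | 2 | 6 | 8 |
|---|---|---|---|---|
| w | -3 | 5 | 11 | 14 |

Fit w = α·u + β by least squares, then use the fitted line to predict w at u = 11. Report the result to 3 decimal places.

ŵ = 20.750

Sums needed: Σu·u = 104, Σu = 16, Σ1 = 4.
For Mᵀw: Σu·w = 188, Σw = 27.
det = 104·4 − 16² = 160.
α = (188·4 − 16·27)/160 = 2; β = (104·27 − 16·188)/160 = -5/4.
At u = 11: ŵ = (2)·(11) + (-5/4)·(1) = 83/4.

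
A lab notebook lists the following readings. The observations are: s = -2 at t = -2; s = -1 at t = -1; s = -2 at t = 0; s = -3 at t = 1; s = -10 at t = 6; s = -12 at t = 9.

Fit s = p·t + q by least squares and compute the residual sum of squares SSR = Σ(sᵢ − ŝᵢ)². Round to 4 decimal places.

SSR = 4.4323

Entries of AᵀA: Σt·t = 123, Σt = 13, Σ1 = 6.
Moment sums: Σt·s = -166, Σs = -30.
Eliminating q: 6·(row 1) − 13·(row 2) gives 569·p = 6·(-166) − 13·(-30) = -606, so p = -606/569.
Then q = ((-30) − 13·(-606/569))/6 = -1532/569.
Residuals: -818/569, 357/569, 394/569, 431/569, -522/569, 158/569; SSR = 2522/569.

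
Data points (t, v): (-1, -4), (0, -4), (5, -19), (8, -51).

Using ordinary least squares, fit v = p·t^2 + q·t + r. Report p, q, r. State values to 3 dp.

p = -0.887, q = 1.105, r = -2.856

Compute the Gram sums: Σt^2·t^2 = 4722, Σt^2·t = 636, Σt^2 = 90, Σt·t = 90, Σt = 12, Σ1 = 4.
Right-hand side: Σt^2·v = -3743, Σt·v = -499, Σv = -78.
Normal equations: [[4722, 636, 90]; [636, 90, 12]; [90, 12, 4]]·[p, q, r]ᵀ = [-3743, -499, -78]ᵀ.
Row-reducing yields p = -157/177, q = 391/354, r = -337/118.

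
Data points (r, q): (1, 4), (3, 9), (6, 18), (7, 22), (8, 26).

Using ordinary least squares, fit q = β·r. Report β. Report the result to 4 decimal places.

β = 3.1509

AᵀA·[β]ᵀ = Aᵀq reads: 159·β = 501.
Hence β = 501 / 159 ≈ 3.15094.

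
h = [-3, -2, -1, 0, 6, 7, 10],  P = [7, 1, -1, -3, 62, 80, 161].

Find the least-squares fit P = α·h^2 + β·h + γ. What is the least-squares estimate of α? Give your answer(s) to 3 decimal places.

From the data, Σh^2·h^2 = 13795, Σh^2·h = 1523, Σh^2 = 199, Σh·h = 199, Σh = 17, Σ1 = 7.
Right-hand side: Σh^2·P = 22318, Σh·P = 2520, ΣP = 307.
MᵀM·[α, β, γ]ᵀ = MᵀP becomes [[13795, 1523, 199]; [1523, 199, 17]; [199, 17, 7]]·[α, β, γ]ᵀ = [22318, 2520, 307]ᵀ.
Inverting the 3×3 Gram matrix, [α, β, γ]ᵀ = [49751/33738, 51605/33738, -10004/5623]ᵀ.

α = 1.475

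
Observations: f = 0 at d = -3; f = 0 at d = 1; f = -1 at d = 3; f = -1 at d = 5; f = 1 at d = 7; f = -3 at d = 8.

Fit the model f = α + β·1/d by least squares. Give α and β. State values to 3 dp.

α = -0.722, β = 0.227

Forming XᵀX = [[6, 411/280]; [411/280, 916049/705600]] and Xᵀf = [-4, -643/840]ᵀ gives XᵀX·[α, β]ᵀ = Xᵀf.
Determinant 6·(916049/705600) − (411/280)² = 265067/47040.
α = ((-4)·(916049/705600) − (411/280)·(-643/840))/(265067/47040) = -2871377/3976005; β = (6·(-643/840) − (411/280)·(-4))/(265067/47040) = 60144/265067.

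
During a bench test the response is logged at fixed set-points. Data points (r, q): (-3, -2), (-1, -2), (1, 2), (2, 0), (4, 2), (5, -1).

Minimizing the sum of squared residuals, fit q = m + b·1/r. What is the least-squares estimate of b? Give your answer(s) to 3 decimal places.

b = 2.112

Sums needed: Σ1 = 6, Σ1/r = 37/60, Σ1/r·1/r = 8869/3600.
Moment sums: Σq = -1, Σ1/r·q = 149/30.
Δ = 6·(8869/3600) − (37/60)² = 10369/720.
m = ((-1)·(8869/3600) − (37/60)·(149/30))/(10369/720) = -3979/10369; b = (6·(149/30) − (37/60)·(-1))/(10369/720) = 21900/10369.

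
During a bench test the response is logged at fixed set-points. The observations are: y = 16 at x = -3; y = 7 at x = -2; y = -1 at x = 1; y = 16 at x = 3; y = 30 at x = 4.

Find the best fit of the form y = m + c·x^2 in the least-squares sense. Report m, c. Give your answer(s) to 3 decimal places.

The normal system MᵀM·[m, c]ᵀ = Mᵀy is [[5, 39]; [39, 435]]·[m, c]ᵀ = [68, 795]ᵀ.
Determinant 5·435 − 39² = 654.
m = (68·435 − 39·795)/654 = -475/218; c = (5·795 − 39·68)/654 = 441/218.

m = -2.179, c = 2.023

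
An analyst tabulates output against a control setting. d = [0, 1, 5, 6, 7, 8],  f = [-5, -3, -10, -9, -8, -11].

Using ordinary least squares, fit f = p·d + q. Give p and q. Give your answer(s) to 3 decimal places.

p = -0.822, q = -3.966

Entries of AᵀA: Σd·d = 175, Σd = 27, Σ1 = 6.
Right-hand side: Σd·f = -251, Σf = -46.
So AᵀA·[p, q]ᵀ = Aᵀf: [[175, 27]; [27, 6]]·[p, q]ᵀ = [-251, -46]ᵀ.
Eliminating q: 6·(row 1) − 27·(row 2) gives 321·p = 6·(-251) − 27·(-46) = -264, so p = -88/107.
Then q = ((-46) − 27·(-88/107))/6 = -1273/321.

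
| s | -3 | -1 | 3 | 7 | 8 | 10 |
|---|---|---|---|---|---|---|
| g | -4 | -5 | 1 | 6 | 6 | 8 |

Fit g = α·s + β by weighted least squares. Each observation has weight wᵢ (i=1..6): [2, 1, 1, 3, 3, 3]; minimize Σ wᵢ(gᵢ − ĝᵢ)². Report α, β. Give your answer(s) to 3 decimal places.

Setting ∂/∂α … = 0 gives: 667·α + 71·β = 542;  71·α + 13·β = 48.
Eliminating β: 13·(row 1) − 71·(row 2) gives 3630·α = 13·542 − 71·48 = 3638, so α = 1819/1815.
Then β = (48 − 71·(1819/1815))/13 = -3233/1815.

α = 1.002, β = -1.781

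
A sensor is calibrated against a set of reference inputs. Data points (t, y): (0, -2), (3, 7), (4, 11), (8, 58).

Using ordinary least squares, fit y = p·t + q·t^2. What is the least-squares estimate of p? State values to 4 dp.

The normal equations are: 89·p + 603·q = 529;  603·p + 4433·q = 3951.
(Σt·t = 89, Σt·t^2 = 603, Σt^2·t^2 = 4433, Σt·y = 529, Σt^2·y = 3951.)
det = 89·4433 − 603² = 30928.
p = (529·4433 − 603·3951)/30928 = -9349/7732; q = (89·3951 − 603·529)/30928 = 8163/7732.

p = -1.2091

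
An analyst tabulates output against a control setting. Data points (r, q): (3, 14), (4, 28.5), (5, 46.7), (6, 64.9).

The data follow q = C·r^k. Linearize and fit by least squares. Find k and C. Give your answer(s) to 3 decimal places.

Let Y = ln q. Fitting Y = k·ln r + ln C by least squares:
XᵀX = [[8.9295, 5.8861]; [5.8861, 4]], rhs = [21.2063, 14.0056]ᵀ  (here Σln r = 5.8861, Σ(ln r)² = 8.9295, Σln q = 14.0056, Σln r·ln q = 21.2063).
Solving (det = 1.0716): k = 2.22743, ln C = 0.22366, so C = exp(0.22366) = 1.25065.

k = 2.227, C = 1.251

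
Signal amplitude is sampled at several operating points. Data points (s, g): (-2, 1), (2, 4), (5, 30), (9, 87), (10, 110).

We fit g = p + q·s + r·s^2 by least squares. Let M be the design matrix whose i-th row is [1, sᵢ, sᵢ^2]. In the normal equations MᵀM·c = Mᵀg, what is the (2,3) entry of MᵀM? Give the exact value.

Row 2 ↔ basis s, column 3 ↔ basis s^2, so (MᵀM)_{2,3} = Σᵢ (s)·(s^2) = (-2)·(4) + (2)·(4) + (5)·(25) + (9)·(81) + (10)·(100) = 1854.

1854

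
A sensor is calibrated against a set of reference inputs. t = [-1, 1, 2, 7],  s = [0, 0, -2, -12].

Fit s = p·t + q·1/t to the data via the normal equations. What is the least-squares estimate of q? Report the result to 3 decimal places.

With design matrix A, AᵀA = [[55, 4]; [4, 445/196]] and Aᵀs = [-88, -19/7]ᵀ.
Eliminating q: (445/196)·(row 1) − 4·(row 2) gives (21339/196)·p = (445/196)·(-88) − 4·(-19/7) = -9258/49, so p = -12344/7113.
Then q = ((-19/7) − 4·(-12344/7113))/(445/196) = 13244/7113.

q = 1.862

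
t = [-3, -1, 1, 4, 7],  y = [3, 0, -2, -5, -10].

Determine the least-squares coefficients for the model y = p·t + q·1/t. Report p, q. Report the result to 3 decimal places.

The normal system MᵀM·[p, q]ᵀ = Mᵀy is [[76, 5]; [5, 15481/7056]]·[p, q]ᵀ = [-101, -159/28]ᵀ.
Eliminating q: (15481/7056)·(row 1) − 5·(row 2) gives (250039/1764)·p = (15481/7056)·(-101) − 5·(-159/28) = -1363241/7056, so p = -1363241/1000156.
Then q = ((-159/28) − 5·(-1363241/1000156))/(15481/7056) = 129528/250039.

p = -1.363, q = 0.518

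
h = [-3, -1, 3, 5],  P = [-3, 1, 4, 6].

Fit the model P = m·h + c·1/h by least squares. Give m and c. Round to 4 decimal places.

Entries of AᵀA: Σh·h = 44, Σh·1/h = 4, Σ1/h·1/h = 284/225.
Right-hand side: Σh·P = 50, Σ1/h·P = 38/15.
AᵀA·[m, c]ᵀ = AᵀP becomes [[44, 4]; [4, 284/225]]·[m, c]ᵀ = [50, 38/15]ᵀ.
Δ = 44·(284/225) − 4² = 8896/225.
m = (50·(284/225) − 4·(38/15))/(8896/225) = 745/556; c = (44·(38/15) − 4·50)/(8896/225) = -1245/556.

m = 1.3399, c = -2.2392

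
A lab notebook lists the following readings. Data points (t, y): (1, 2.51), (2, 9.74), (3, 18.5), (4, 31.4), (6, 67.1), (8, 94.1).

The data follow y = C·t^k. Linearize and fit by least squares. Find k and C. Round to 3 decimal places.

With ln yᵢ as the transformed response and ln tᵢ as the regressor:
XᵀX = [[11.1437, 7.0493]; [7.0493, 6]], rhs = [26.5478, 18.3116]ᵀ  (here Σln t = 7.0493, Σ(ln t)² = 11.1437, Σln y = 18.3116, Σln t·ln y = 26.5478).
Δ = 11.1437·6 − (7.0493)² = 17.1702; k = (26.5478·6 − 7.0493·18.3116)/17.1702 = 1.75904, ln C = (11.1437·18.3116 − 7.0493·26.5478)/17.1702 = 0.98528, so C = exp(0.98528) = 2.67857.

k = 1.759, C = 2.679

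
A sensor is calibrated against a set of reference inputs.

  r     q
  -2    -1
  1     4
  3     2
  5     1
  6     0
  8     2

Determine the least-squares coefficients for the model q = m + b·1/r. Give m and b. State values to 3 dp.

m = 0.595, b = 3.342

Setting ∂/∂m … = 0 gives: 6·m + (53/40)·b = 8;  (53/40)·m + (20801/14400)·b = 337/60.
det = 6·(20801/14400) − (53/40)² = 1327/192.
m = (8·(20801/14400) − (53/40)·(337/60))/(1327/192) = 59242/99525; b = (6·(337/60) − (53/40)·8)/(1327/192) = 22176/6635.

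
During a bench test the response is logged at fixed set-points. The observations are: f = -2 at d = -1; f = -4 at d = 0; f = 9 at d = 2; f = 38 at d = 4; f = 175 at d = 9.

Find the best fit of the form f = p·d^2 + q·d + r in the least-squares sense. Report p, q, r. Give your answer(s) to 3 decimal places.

Entries of MᵀM: Σd^2·d^2 = 6834, Σd^2·d = 800, Σd^2 = 102, Σd·d = 102, Σd = 14, Σ1 = 5.
And Σd^2·f = 14817, Σd·f = 1747, Σf = 216.
Normal equations: [[6834, 800, 102]; [800, 102, 14]; [102, 14, 5]]·[p, q, r]ᵀ = [14817, 1747, 216]ᵀ.
Solving the 3×3 system (Gaussian elimination) gives p = 165595/84734, q = 184731/84734, r = -117438/42367.

p = 1.954, q = 2.180, r = -2.772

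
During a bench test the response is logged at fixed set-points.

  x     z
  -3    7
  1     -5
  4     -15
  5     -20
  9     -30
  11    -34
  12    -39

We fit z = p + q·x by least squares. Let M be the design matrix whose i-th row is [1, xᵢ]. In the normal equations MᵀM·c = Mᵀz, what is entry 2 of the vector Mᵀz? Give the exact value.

-1298

Entry 2 ↔ basis x, so (Mᵀz)_{2} = Σᵢ (x)·zᵢ = (-3)·(7) + (1)·(-5) + (4)·(-15) + (5)·(-20) + (9)·(-30) + (11)·(-34) + (12)·(-39) = -1298.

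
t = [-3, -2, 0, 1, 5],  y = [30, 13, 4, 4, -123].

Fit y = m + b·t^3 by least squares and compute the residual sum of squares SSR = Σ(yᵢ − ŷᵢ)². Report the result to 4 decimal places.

SSR = 3.7613

From the data, Σ1 = 5, Σt^3 = 91, Σt^3·t^3 = 16419.
Right-hand side: Σy = -72, Σt^3·y = -16285.
Normal equations: [[5, 91]; [91, 16419]]·[m, b]ᵀ = [-72, -16285]ᵀ.
Δ = 5·16419 − 91² = 73814.
m = ((-72)·16419 − 91·(-16285))/73814 = 23059/5678; b = (5·(-16285) − 91·(-72))/73814 = -74873/73814.
Residuals: -53459/36907, 60831/73814, -347/5678, 35181/36907, -9882/36907; SSR = 277639/73814.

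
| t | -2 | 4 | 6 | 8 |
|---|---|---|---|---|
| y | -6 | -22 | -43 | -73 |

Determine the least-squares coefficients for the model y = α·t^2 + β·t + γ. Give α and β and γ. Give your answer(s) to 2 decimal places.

MᵀM·[α, β, γ]ᵀ = Mᵀy reads: 5664·α + 784·β + 120·γ = -6596;  784·α + 120·β + 16·γ = -918;  120·α + 16·β + 4·γ = -144.
Inverting the 3×3 Gram matrix, [α, β, γ]ᵀ = [-367/362, -437/724, -574/181]ᵀ.

α = -1.01, β = -0.60, γ = -3.17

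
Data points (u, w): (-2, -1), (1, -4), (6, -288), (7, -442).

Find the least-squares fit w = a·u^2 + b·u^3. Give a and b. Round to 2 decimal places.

Entries of AᵀA: Σu^2·u^2 = 3714, Σu^2·u^3 = 24552, Σu^3·u^3 = 164370.
Right-hand side: Σu^2·w = -32034, Σu^3·w = -213810.
AᵀA·[a, b]ᵀ = Aᵀw becomes [[3714, 24552]; [24552, 164370]]·[a, b]ᵀ = [-32034, -213810]ᵀ.
det = 3714·164370 − 24552² = 7669476.
a = ((-32034)·164370 − 24552·(-213810))/7669476 = -443485/213041; b = (3714·(-213810) − 24552·(-32034))/7669476 = -210877/213041.

a = -2.08, b = -0.99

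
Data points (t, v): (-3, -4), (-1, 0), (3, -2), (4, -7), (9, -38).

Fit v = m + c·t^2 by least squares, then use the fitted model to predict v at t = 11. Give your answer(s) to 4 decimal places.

v̂ = -57.1936

Sums needed: Σ1 = 5, Σt^2 = 116, Σt^2·t^2 = 6980.
For Mᵀv: Σv = -51, Σt^2·v = -3244.
MᵀM·[m, c]ᵀ = Mᵀv becomes [[5, 116]; [116, 6980]]·[m, c]ᵀ = [-51, -3244]ᵀ.
Eliminating c: 6980·(row 1) − 116·(row 2) gives 21444·m = 6980·(-51) − 116·(-3244) = 20324, so m = 5081/5361.
Then c = ((-3244) − 116·(5081/5361))/6980 = -2576/5361.
At t = 11: v̂ = (5081/5361)·(1) + (-2576/5361)·(121) = -102205/1787.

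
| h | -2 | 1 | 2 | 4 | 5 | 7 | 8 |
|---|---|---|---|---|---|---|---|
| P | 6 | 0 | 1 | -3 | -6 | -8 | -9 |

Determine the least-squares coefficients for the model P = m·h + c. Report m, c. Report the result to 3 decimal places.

The normal system MᵀM·[m, c]ᵀ = MᵀP is [[163, 25]; [25, 7]]·[m, c]ᵀ = [-180, -19]ᵀ.
Eliminating c: 7·(row 1) − 25·(row 2) gives 516·m = 7·(-180) − 25·(-19) = -785, so m = -785/516.
Then c = ((-19) − 25·(-785/516))/7 = 1403/516.

m = -1.521, c = 2.719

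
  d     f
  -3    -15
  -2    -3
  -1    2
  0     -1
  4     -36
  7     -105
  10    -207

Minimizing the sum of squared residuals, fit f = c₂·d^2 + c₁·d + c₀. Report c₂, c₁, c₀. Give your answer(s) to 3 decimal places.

c₂ = -1.945, c₁ = -1.343, c₀ = 0.473

Forming MᵀM = [[12755, 1371, 179]; [1371, 179, 15]; [179, 15, 7]] and Mᵀf = [-26566, -2900, -365]ᵀ gives MᵀM·[c₂, c₁, c₀]ᵀ = Mᵀf.
Solving the 3×3 system (Gaussian elimination) gives c₂ = -769077/395396, c₁ = -531017/395396, c₀ = 93607/197698.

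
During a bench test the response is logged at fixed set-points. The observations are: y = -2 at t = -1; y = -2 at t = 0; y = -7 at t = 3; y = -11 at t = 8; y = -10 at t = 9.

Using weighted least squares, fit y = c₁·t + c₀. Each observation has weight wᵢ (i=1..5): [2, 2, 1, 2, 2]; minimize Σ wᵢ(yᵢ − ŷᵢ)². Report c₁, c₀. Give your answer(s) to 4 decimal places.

c₁ = -0.9178, c₀ = -2.7642

Entries of MᵀWM: Σwᵢ·t·t = 301, Σwᵢ·t = 35, Σwᵢ·1 = 9.
And Σwᵢ·t·y = -373, Σwᵢ·y = -57.
Eliminating c₀: 9·(row 1) − 35·(row 2) gives 1484·c₁ = 9·(-373) − 35·(-57) = -1362, so c₁ = -681/742.
Then c₀ = ((-57) − 35·(-681/742))/9 = -293/106.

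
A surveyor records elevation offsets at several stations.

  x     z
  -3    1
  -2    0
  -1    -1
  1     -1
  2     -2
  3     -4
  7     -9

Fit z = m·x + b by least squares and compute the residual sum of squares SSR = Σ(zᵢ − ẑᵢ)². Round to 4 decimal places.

SSR = 5.2000

Entries of MᵀM: Σx·x = 77, Σx = 7, Σ1 = 7.
For Mᵀz: Σx·z = -82, Σz = -16.
So MᵀM·[m, b]ᵀ = Mᵀz: [[77, 7]; [7, 7]]·[m, b]ᵀ = [-82, -16]ᵀ.
Determinant 77·7 − 7² = 490.
m = ((-82)·7 − 7·(-16))/490 = -33/35; b = (77·(-16) − 7·(-82))/490 = -47/35.
Residuals: -17/35, -19/35, -3/5, 9/7, 43/35, 6/35, -37/35; SSR = 26/5.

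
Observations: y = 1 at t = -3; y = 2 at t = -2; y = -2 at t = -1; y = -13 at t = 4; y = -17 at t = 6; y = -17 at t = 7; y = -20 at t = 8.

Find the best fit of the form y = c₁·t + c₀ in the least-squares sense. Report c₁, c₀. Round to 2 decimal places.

c₁ = -2.03, c₀ = -3.91

Entries of AᵀA: Σt·t = 179, Σt = 19, Σ1 = 7.
And Σt·y = -438, Σy = -66.
Normal equations: [[179, 19]; [19, 7]]·[c₁, c₀]ᵀ = [-438, -66]ᵀ.
det = 179·7 − 19² = 892.
c₁ = ((-438)·7 − 19·(-66))/892 = -453/223; c₀ = (179·(-66) − 19·(-438))/892 = -873/223.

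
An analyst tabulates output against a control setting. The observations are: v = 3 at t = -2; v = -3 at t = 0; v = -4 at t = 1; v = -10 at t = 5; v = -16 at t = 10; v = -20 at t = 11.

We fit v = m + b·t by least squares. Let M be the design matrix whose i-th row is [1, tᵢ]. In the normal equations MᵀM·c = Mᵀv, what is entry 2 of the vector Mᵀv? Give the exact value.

Entry 2 ↔ basis t, so (Mᵀv)_{2} = Σᵢ (t)·vᵢ = (-2)·(3) + (0)·(-3) + (1)·(-4) + (5)·(-10) + (10)·(-16) + (11)·(-20) = -440.

-440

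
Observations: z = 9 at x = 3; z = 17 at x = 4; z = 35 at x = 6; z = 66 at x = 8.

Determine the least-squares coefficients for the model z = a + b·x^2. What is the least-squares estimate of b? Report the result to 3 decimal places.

Entries of MᵀM: Σ1 = 4, Σx^2 = 125, Σx^2·x^2 = 5729.
For Mᵀz: Σz = 127, Σx^2·z = 5837.
det = 4·5729 − 125² = 7291.
a = (127·5729 − 125·5837)/7291 = -2042/7291; b = (4·5837 − 125·127)/7291 = 7473/7291.

b = 1.025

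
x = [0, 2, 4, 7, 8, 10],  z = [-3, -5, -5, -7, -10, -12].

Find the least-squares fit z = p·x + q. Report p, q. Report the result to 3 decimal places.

The normal equations are: 233·p + 31·q = -279;  31·p + 6·q = -42.
(Σx·x = 233, Σx = 31, Σ1 = 6, Σx·z = -279, Σz = -42.)
Eliminating q: 6·(row 1) − 31·(row 2) gives 437·p = 6·(-279) − 31·(-42) = -372, so p = -372/437.
Then q = ((-42) − 31·(-372/437))/6 = -1137/437.

p = -0.851, q = -2.602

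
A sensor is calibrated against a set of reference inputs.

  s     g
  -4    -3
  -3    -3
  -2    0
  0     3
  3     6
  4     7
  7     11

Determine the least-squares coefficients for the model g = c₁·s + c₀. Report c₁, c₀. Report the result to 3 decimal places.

Normal-equation sums: Σs·s = 103, Σs = 5, Σ1 = 7.
For Mᵀg: Σs·g = 144, Σg = 21.
MᵀM·[c₁, c₀]ᵀ = Mᵀg becomes [[103, 5]; [5, 7]]·[c₁, c₀]ᵀ = [144, 21]ᵀ.
Determinant 103·7 − 5² = 696.
c₁ = (144·7 − 5·21)/696 = 301/232; c₀ = (103·21 − 5·144)/696 = 481/232.

c₁ = 1.297, c₀ = 2.073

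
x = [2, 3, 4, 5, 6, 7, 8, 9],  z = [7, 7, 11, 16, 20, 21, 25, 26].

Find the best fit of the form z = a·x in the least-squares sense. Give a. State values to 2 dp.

a = 3.03

Sums needed: Σx·x = 284.
For Mᵀz: Σx·z = 860.
a = 860/284 = 3.02817.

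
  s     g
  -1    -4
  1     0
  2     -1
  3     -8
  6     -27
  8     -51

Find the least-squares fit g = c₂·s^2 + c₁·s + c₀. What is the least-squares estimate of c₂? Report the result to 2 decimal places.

c₂ = -0.94

The normal system XᵀX·[c₂, c₁, c₀]ᵀ = Xᵀg is [[5491, 763, 115]; [763, 115, 19]; [115, 19, 6]]·[c₂, c₁, c₀]ᵀ = [-4316, -592, -91]ᵀ.
Row-reducing yields c₂ = -5953/6348, c₁ = 8125/6348, c₀ = -659/529.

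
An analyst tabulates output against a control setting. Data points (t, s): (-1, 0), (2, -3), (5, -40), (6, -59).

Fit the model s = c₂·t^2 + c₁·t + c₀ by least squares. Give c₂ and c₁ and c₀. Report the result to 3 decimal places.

c₂ = -1.848, c₁ = 0.776, c₀ = 2.673

Normal-equation sums: Σt^2·t^2 = 1938, Σt^2·t = 348, Σt^2 = 66, Σt·t = 66, Σt = 12, Σ1 = 4.
For Aᵀs: Σt^2·s = -3136, Σt·s = -560, Σs = -102.
Normal equations: [[1938, 348, 66]; [348, 66, 12]; [66, 12, 4]]·[c₂, c₁, c₀]ᵀ = [-3136, -560, -102]ᵀ.
Solving the 3×3 system (Gaussian elimination) gives c₂ = -61/33, c₁ = 128/165, c₀ = 147/55.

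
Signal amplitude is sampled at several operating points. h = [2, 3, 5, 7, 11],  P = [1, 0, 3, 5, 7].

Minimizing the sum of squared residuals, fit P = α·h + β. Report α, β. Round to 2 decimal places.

Compute the Gram sums: Σh·h = 208, Σh = 28, Σ1 = 5.
And Σh·P = 129, ΣP = 16.
det = 208·5 − 28² = 256.
α = (129·5 − 28·16)/256 = 197/256; β = (208·16 − 28·129)/256 = -71/64.

α = 0.77, β = -1.11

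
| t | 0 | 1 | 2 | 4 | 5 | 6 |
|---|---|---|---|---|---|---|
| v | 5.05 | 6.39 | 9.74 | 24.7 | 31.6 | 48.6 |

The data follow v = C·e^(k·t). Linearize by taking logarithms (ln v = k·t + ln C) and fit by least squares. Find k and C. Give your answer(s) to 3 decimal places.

Taking logs, ln v = k·t + ln C, so regress ln v on t.
AᵀA = [[82.0000, 18.0000]; [18.0000, 6]], rhs = [59.8020, 16.2939]ᵀ  (here Σt = 18.0000, Σ(t)² = 82.0000, Σln v = 16.2939, Σt·ln v = 59.8020).
Solving (det = 168.0000): k = 0.39000, ln C = 1.54565, so C = exp(1.54565) = 4.69100.

k = 0.390, C = 4.691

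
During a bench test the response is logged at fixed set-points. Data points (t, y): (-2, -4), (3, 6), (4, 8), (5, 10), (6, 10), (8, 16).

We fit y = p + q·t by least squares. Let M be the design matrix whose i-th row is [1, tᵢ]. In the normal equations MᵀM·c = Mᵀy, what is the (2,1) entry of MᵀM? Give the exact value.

Row 2 ↔ basis t, column 1 ↔ basis 1, so (MᵀM)_{2,1} = Σᵢ t = (-2)·(1) + (3)·(1) + (4)·(1) + (5)·(1) + (6)·(1) + (8)·(1) = 24.

24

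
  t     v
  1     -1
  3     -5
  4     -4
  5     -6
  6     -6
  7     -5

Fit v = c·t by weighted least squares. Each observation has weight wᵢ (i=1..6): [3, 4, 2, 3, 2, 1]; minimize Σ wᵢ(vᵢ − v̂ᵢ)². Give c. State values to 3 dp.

c = -1.094

AᵀWA·[c]ᵀ = AᵀWv reads: 267·c = -292.
c = (-292)/267 = -1.09363.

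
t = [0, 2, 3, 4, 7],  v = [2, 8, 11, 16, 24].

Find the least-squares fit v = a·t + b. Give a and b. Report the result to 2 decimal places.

a = 3.20, b = 1.96

Compute the Gram sums: Σt·t = 78, Σt = 16, Σ1 = 5.
And Σt·v = 281, Σv = 61.
Δ = 78·5 − 16² = 134.
a = (281·5 − 16·61)/134 = 429/134; b = (78·61 − 16·281)/134 = 131/67.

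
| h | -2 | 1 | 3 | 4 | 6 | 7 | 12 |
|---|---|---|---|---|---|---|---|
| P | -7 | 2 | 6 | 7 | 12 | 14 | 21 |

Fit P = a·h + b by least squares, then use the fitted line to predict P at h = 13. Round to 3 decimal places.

With design matrix X, XᵀX = [[259, 31]; [31, 7]] and XᵀP = [484, 55]ᵀ.
Δ = 259·7 − 31² = 852.
a = (484·7 − 31·55)/852 = 561/284; b = (259·55 − 31·484)/852 = -253/284.
At h = 13: P̂ = (561/284)·(13) + (-253/284)·(1) = 1760/71.

P̂ = 24.789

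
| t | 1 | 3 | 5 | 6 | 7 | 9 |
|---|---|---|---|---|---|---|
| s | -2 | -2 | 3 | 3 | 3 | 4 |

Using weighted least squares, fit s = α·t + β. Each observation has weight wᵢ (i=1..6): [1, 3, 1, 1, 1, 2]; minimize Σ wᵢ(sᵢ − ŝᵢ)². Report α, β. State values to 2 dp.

α = 0.92, β = -3.73

Entries of AᵀWA: Σwᵢ·t·t = 300, Σwᵢ·t = 46, Σwᵢ·1 = 9.
Right-hand side: Σwᵢ·t·s = 106, Σwᵢ·s = 9.
AᵀWA·[α, β]ᵀ = AᵀWs becomes [[300, 46]; [46, 9]]·[α, β]ᵀ = [106, 9]ᵀ.
det = 300·9 − 46² = 584.
α = (106·9 − 46·9)/584 = 135/146; β = (300·9 − 46·106)/584 = -272/73.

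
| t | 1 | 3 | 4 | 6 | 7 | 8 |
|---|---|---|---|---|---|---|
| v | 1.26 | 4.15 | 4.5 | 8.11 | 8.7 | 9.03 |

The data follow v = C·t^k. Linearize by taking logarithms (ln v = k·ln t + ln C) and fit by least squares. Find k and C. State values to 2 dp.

k = 0.97, C = 1.29

Taking logs, ln v = k·ln t + ln C, so regress ln v on ln t.
XᵀX = [[14.4498, 8.3020]; [8.3020, 6]], rhs = [16.1844, 9.6153]ᵀ  (here Σln t = 8.3020, Σ(ln t)² = 14.4498, Σln v = 9.6153, Σln t·ln v = 16.1844).
Δ = 14.4498·6 − (8.3020)² = 17.7753; k = (16.1844·6 − 8.3020·9.6153)/17.7753 = 0.97215, ln C = (14.4498·9.6153 − 8.3020·16.1844)/17.7753 = 0.25741, so C = exp(0.25741) = 1.29357.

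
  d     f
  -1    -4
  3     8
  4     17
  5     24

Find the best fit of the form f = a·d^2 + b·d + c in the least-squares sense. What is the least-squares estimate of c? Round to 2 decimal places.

c = -3.20

The normal equations are: 963·a + 215·b + 51·c = 940;  215·a + 51·b + 11·c = 216;  51·a + 11·b + 4·c = 45.
(Σd^2·d^2 = 963, Σd^2·d = 215, Σd^2 = 51, Σd·d = 51, Σd = 11, Σ1 = 4, Σd^2·f = 940, Σd·f = 216, Σf = 45.)
Inverting the 3×3 Gram matrix, [a, b, c]ᵀ = [32/41, 67/41, -131/41]ᵀ.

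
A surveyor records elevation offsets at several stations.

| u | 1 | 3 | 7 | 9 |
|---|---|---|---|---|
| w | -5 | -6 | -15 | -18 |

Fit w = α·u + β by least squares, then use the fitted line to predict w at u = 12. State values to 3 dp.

ŵ = -23.250

From the data, Σu·u = 140, Σu = 20, Σ1 = 4.
And Σu·w = -290, Σw = -44.
Normal equations: [[140, 20]; [20, 4]]·[α, β]ᵀ = [-290, -44]ᵀ.
Determinant 140·4 − 20² = 160.
α = ((-290)·4 − 20·(-44))/160 = -7/4; β = (140·(-44) − 20·(-290))/160 = -9/4.
At u = 12: ŵ = (-7/4)·(12) + (-9/4)·(1) = -93/4.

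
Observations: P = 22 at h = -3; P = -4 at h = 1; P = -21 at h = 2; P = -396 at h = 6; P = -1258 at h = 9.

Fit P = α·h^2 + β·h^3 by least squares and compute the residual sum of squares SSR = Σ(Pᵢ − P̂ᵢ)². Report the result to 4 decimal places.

SSR = 2.0246

From the data, Σh^2·h^2 = 7955, Σh^2·h^3 = 66615, Σh^3·h^3 = 578891.
And Σh^2·P = -116044, Σh^3·P = -1003384.
AᵀA·[α, β]ᵀ = AᵀP becomes [[7955, 66615]; [66615, 578891]]·[α, β]ᵀ = [-116044, -1003384]ᵀ.
det = 7955·578891 − 66615² = 167519680.
α = ((-116044)·578891 − 66615·(-1003384))/167519680 = -84100511/41879920; β = (7955·(-1003384) − 66615·(-116044))/167519680 = -12582433/8375984.
Residuals: -1272851/2617495, -5126751/10469980, -9944739/10469980, 8049429/10469980, -2457421/10469980; SSR = 21197369/10469980.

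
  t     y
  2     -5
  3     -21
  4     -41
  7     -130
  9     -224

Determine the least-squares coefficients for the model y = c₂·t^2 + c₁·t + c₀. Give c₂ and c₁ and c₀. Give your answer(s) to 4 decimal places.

c₂ = -2.8899, c₁ = 0.8416, c₀ = 3.4919

Entries of XᵀX: Σt^2·t^2 = 9315, Σt^2·t = 1171, Σt^2 = 159, Σt·t = 159, Σt = 25, Σ1 = 5.
Right-hand side: Σt^2·y = -25379, Σt·y = -3163, Σy = -421.
XᵀX·[c₂, c₁, c₀]ᵀ = Xᵀy becomes [[9315, 1171, 159]; [1171, 159, 25]; [159, 25, 5]]·[c₂, c₁, c₀]ᵀ = [-25379, -3163, -421]ᵀ.
Solving the 3×3 system (Gaussian elimination) gives c₂ = -12366/4279, c₁ = 3601/4279, c₀ = 14942/4279.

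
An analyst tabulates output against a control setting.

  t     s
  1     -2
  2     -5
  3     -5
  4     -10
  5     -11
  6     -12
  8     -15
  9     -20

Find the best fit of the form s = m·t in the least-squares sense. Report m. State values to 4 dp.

Sums needed: Σt·t = 236.
Right-hand side: Σt·s = -494.
XᵀX·[m]ᵀ = Xᵀs becomes [[236]]·[m]ᵀ = [-494]ᵀ.
m = (-494)/236 = -2.09322.

m = -2.0932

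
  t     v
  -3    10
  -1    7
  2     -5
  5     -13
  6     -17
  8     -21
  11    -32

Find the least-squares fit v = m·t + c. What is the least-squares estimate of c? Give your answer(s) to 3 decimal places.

Compute the Gram sums: Σt·t = 260, Σt = 28, Σ1 = 7.
And Σt·v = -734, Σv = -71.
AᵀA·[m, c]ᵀ = Aᵀv becomes [[260, 28]; [28, 7]]·[m, c]ᵀ = [-734, -71]ᵀ.
det = 260·7 − 28² = 1036.
m = ((-734)·7 − 28·(-71))/1036 = -225/74; c = (260·(-71) − 28·(-734))/1036 = 523/259.

c = 2.019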